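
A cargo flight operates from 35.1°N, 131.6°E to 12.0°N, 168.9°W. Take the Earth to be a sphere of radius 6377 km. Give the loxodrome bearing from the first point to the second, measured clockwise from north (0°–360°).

113.1°

Meridional parts: M(φ₁)=+0.6550, M(φ₂)=+0.2110 → ΔM = -0.4440;  Δλ = +1.0385 rad
tan C = Δλ / ΔM = -2.3390 → C = 113.15°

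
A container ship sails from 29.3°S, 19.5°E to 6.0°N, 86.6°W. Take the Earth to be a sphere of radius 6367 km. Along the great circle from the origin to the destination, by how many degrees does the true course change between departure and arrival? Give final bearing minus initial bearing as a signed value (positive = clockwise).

+31.5°

Initial bearing θ₁ = atan2(sin Δλ cos φ₂, cos φ₁ sin φ₂ − sin φ₁ cos φ₂ cos Δλ) = 267.37°
Final bearing θ₂ = (initial bearing from the destination back to the start) + 180° = 298.84°
Δθ = θ₂ − θ₁ = +31.5°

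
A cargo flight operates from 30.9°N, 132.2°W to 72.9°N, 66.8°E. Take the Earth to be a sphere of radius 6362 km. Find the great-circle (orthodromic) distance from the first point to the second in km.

Haversine: a = sin²(Δφ/2)+cos φ₁ cos φ₂ sin²(Δλ/2) = 0.37386;  σ = 2·atan2(√a,√(1−a))
σ = 75.388° → d = Rσ = 6362·1.31576 = 8371 km

8371 km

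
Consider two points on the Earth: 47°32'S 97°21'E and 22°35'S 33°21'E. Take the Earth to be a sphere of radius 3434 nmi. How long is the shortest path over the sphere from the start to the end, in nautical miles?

3367 nmi

Haversine: a = sin²(Δφ/2)+cos φ₁ cos φ₂ sin²(Δλ/2) = 0.22172;  σ = 2·atan2(√a,√(1−a))
σ = 56.182° → d = Rσ = 3434·0.98055 = 3367 nmi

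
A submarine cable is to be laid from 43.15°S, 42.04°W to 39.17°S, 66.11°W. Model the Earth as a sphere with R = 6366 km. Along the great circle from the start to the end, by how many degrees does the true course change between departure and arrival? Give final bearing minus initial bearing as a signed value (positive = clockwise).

Initial bearing θ₁ = atan2(sin Δλ cos φ₂, cos φ₁ sin φ₂ − sin φ₁ cos φ₂ cos Δλ) = 274.22°
Final bearing θ₂ = (initial bearing from the destination back to the start) + 180° = 290.20°
Δθ = θ₂ − θ₁ = +16.0°

+16.0°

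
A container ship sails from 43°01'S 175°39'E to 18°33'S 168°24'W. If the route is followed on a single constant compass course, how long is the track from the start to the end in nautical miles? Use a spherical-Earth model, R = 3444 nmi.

1680 nmi

Δψ = ln[tan(π/4+φ₂/2)/tan(π/4+φ₁/2)] = +0.5037;  Δφ = +0.4270 rad,  Δλ = +0.2784 rad
q = Δφ/Δψ = 0.8478
d = R·√(Δφ² + q²Δλ²) = 3444·0.48791 = 1680 nmi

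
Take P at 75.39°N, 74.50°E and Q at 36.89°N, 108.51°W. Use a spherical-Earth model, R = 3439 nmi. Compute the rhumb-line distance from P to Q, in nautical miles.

5733 nmi

Rhumb course C = atan2(Δλ, Δψ) with Δψ = ln[tan(π/4+φ₂/2)/tan(π/4+φ₁/2)] = -1.3606, Δλ = +3.0891 → C = 113.77°
d = R·|Δφ| / |cos C| = 3439·0.67195 / 0.40310 = 5733 nmi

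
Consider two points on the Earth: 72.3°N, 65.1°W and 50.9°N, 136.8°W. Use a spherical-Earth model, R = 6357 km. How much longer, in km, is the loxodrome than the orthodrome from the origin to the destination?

220 km

Great circle: cos σ = sin φ₁ sin φ₂ + cos φ₁ cos φ₂ cos Δλ,  σ = 0.6443 rad → d_gc = 4095.9 km
Rhumb line: Δψ = -0.8245, q = Δφ/Δψ = 0.4530, d_rh = R√(Δφ²+q²Δλ²) = 4315.7 km
Excess = 4315.7 − 4095.9 = 219.8 ≈ 220 km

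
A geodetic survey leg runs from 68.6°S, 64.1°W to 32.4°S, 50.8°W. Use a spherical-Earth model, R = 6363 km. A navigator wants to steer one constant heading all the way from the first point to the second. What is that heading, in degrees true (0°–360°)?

12.3°

Δψ = ln[tan(π/4+φ₂/2)/tan(π/4+φ₁/2)] = +1.0680
Δλ = +0.2321 rad (taken the short way round)
course = atan2(Δλ, Δψ) = 12.26°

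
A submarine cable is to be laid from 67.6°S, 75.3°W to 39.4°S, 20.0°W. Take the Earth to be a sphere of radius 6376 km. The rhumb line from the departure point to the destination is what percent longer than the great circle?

Great circle: σ = 0.7159 rad → d_gc = Rσ = 4564.9 km
Rhumb: Δφ = +0.4922, Δλ = +0.9652, Δψ = +0.8702, q = Δφ/Δψ = 0.5656 → d_rh = R√(Δφ²+q²Δλ²) = 4686.6 km
Excess = (4686.6 − 4564.9) / 4564.9 = 121.7 / 4564.9 = 2.67% ≈ 2.7%

2.7%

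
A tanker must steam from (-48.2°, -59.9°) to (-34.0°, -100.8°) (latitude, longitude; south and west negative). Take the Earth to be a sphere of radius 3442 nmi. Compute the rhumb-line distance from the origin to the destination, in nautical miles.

Rhumb course C = atan2(Δλ, Δψ) with Δψ = ln[tan(π/4+φ₂/2)/tan(π/4+φ₁/2)] = +0.3310, Δλ = -0.7138 → C = 294.88°
d = R·|Δφ| / |cos C| = 3442·0.24784 / 0.42070 = 2028 nmi

2028 nmi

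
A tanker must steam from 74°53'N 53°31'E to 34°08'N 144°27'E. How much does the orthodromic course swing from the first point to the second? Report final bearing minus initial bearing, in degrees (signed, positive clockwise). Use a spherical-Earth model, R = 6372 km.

+82.9°

Initial bearing θ₁ = atan2(sin Δλ cos φ₂, cos φ₁ sin φ₂ − sin φ₁ cos φ₂ cos Δλ) = 79.10°
Final bearing θ₂ = (initial bearing from the destination back to the start) + 180° = 161.98°
Δθ = θ₂ − θ₁ = +82.9°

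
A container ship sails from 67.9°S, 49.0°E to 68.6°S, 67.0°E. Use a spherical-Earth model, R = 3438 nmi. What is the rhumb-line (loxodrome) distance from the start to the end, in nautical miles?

Δψ = ln[tan(π/4+φ₂/2)/tan(π/4+φ₁/2)] = -0.0330;  Δφ = -0.0122 rad,  Δλ = +0.3142 rad
q = Δφ/Δψ = 0.3705
d = R·√(Δφ² + q²Δλ²) = 3438·0.11704 = 402 nmi

402 nmi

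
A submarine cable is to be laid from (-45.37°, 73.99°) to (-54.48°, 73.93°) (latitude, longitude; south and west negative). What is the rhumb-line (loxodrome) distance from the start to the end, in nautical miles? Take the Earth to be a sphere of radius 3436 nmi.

Rhumb course C = atan2(Δλ, Δψ) with Δψ = ln[tan(π/4+φ₂/2)/tan(π/4+φ₁/2)] = -0.2480, Δλ = -0.0010 → C = 180.24°
d = R·|Δφ| / |cos C| = 3436·0.15900 / 0.99999 = 546 nmi

546 nmi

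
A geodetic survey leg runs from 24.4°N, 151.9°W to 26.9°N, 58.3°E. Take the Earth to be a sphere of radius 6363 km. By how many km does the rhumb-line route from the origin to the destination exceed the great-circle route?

Great circle: cos σ = sin φ₁ sin φ₂ + cos φ₁ cos φ₂ cos Δλ,  σ = 2.1118 rad → d_gc = 13437.5 km
Rhumb line: Δψ = +0.0484, q = Δφ/Δψ = 0.9014, d_rh = R√(Δφ²+q²Δλ²) = 14997.5 km
Excess = 14997.5 − 13437.5 = 1560.0 ≈ 1560 km

1560 km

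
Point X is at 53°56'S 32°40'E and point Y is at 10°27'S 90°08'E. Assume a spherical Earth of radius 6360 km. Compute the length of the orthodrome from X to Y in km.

6965 km

cos σ = sin φ₁ sin φ₂ + cos φ₁ cos φ₂ cos Δλ
      = sin(-53.93°)sin(-10.45°) + cos(-53.93°)cos(-10.45°)cos(57.47°) = 0.4580
σ = 62.744° → d = Rσ = 6360·1.09508 = 6965 km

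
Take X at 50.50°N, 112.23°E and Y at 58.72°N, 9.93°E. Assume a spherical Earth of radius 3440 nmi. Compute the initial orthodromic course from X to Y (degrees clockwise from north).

N = sin Δλ·cos φ₂ = -0.5073;  D = cos φ₁ sin φ₂ − sin φ₁ cos φ₂ cos Δλ = +0.6290
initial course = atan2(N, D) = 321.11°

321.1°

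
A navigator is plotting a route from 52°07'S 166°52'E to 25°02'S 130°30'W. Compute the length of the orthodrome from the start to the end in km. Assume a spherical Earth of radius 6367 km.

5985 km

cos σ = sin φ₁ sin φ₂ + cos φ₁ cos φ₂ cos Δλ
      = sin(-52.12°)sin(-25.03°) + cos(-52.12°)cos(-25.03°)cos(62.63°) = 0.5897
σ = 53.862° → d = Rσ = 6367·0.94007 = 5985 km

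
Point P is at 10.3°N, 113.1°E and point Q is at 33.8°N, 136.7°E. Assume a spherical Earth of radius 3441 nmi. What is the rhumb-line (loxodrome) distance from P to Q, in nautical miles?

1920 nmi

Δψ = ln[tan(π/4+φ₂/2)/tan(π/4+φ₁/2)] = +0.4467;  Δφ = +0.4102 rad,  Δλ = +0.4119 rad
q = Δφ/Δψ = 0.9182
d = R·√(Δφ² + q²Δλ²) = 3441·0.55790 = 1920 nmi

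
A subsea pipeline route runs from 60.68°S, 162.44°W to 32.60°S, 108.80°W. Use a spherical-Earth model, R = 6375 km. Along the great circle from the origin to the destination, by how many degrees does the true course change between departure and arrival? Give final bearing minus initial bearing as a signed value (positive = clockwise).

Initial bearing θ₁ = atan2(sin Δλ cos φ₂, cos φ₁ sin φ₂ − sin φ₁ cos φ₂ cos Δλ) = 75.80°
Final bearing θ₂ = (initial bearing from the destination back to the start) + 180° = 34.30°
Δθ = θ₂ − θ₁ = -41.5°

-41.5°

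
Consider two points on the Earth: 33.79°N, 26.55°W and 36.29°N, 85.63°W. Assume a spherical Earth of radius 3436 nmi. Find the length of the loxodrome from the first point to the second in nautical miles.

2904 nmi

Δψ = ln[tan(π/4+φ₂/2)/tan(π/4+φ₁/2)] = +0.0533;  Δφ = +0.0436 rad,  Δλ = -1.0311 rad
q = Δφ/Δψ = 0.8186
d = R·√(Δφ² + q²Δλ²) = 3436·0.84524 = 2904 nmi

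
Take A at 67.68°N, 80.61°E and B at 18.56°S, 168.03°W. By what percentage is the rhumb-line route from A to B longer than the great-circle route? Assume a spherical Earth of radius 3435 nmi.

5.6%

Great circle: σ = 2.0104 rad → d_gc = Rσ = 6905.7 nmi
Rhumb: Δφ = -1.5052, Δλ = +1.9436, Δψ = -1.9529, q = Δφ/Δψ = 0.7707 → d_rh = R√(Δφ²+q²Δλ²) = 7294.5 nmi
Excess = (7294.5 − 6905.7) / 6905.7 = 388.8 / 6905.7 = 5.63% ≈ 5.6%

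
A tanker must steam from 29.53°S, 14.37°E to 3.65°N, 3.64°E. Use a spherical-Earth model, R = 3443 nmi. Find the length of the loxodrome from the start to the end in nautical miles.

2088 nmi

Δψ = ln[tan(π/4+φ₂/2)/tan(π/4+φ₁/2)] = +0.6036;  Δφ = +0.5791 rad,  Δλ = -0.1873 rad
q = Δφ/Δψ = 0.9594
d = R·√(Δφ² + q²Δλ²) = 3443·0.60633 = 2088 nmi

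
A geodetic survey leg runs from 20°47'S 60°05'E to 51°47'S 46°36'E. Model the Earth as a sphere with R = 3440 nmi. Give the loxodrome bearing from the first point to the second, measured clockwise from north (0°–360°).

198.9°

Meridional parts: M(φ₁)=-0.3710, M(φ₂)=-1.0600 → ΔM = -0.6891;  Δλ = -0.2353 rad
tan C = Δλ / ΔM = +0.3415 → C = 198.86°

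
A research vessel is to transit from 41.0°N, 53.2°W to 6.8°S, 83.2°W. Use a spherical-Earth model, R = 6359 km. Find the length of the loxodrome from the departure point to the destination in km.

Δψ = ln[tan(π/4+φ₂/2)/tan(π/4+φ₁/2)] = -0.9048;  Δφ = -0.8343 rad,  Δλ = -0.5236 rad
q = Δφ/Δψ = 0.9220
d = R·√(Δφ² + q²Δλ²) = 6359·0.96388 = 6129 km

6129 km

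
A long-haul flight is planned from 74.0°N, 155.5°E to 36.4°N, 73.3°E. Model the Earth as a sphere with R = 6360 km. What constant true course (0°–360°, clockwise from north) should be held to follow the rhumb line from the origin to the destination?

Meridional parts: M(φ₁)=+1.9623, M(φ₂)=+0.6829 → ΔM = -1.2793;  Δλ = -1.4347 rad
tan C = Δλ / ΔM = +1.1214 → C = 228.28°

228.3°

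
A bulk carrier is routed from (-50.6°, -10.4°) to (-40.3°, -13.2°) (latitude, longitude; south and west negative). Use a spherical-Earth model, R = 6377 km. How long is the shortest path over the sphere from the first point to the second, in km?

1167 km

cos σ = sin φ₁ sin φ₂ + cos φ₁ cos φ₂ cos Δλ
      = sin(-50.60°)sin(-40.30°) + cos(-50.60°)cos(-40.30°)cos(-2.80°) = 0.9833
σ = 10.484° → d = Rσ = 6377·0.18297 = 1167 km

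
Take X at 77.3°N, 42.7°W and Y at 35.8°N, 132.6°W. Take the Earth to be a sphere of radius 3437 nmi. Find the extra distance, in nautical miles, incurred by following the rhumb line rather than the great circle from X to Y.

Great circle: cos σ = sin φ₁ sin φ₂ + cos φ₁ cos φ₂ cos Δλ,  σ = 0.9631 rad → d_gc = 3310.3 nmi
Rhumb line: Δψ = -1.5257, q = Δφ/Δψ = 0.4747, d_rh = R√(Δφ²+q²Δλ²) = 3571.0 nmi
Excess = 3571.0 − 3310.3 = 260.7 ≈ 261 nmi

261 nmi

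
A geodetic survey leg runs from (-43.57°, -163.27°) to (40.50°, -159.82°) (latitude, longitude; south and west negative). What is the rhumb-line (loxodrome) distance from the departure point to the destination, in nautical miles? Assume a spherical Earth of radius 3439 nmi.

Δψ = ln[tan(π/4+φ₂/2)/tan(π/4+φ₁/2)] = +1.6209;  Δφ = +1.4673 rad,  Δλ = +0.0602 rad
q = Δφ/Δψ = 0.9053
d = R·√(Δφ² + q²Δλ²) = 3439·1.46831 = 5050 nmi

5050 nmi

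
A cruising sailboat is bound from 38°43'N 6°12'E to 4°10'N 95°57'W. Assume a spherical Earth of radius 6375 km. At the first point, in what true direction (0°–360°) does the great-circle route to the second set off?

280.9°

θ = atan2( sin Δλ·cos φ₂ ,  cos φ₁ sin φ₂ − sin φ₁ cos φ₂ cos Δλ )
  = atan2(-0.9750, +0.1880) = 280.91°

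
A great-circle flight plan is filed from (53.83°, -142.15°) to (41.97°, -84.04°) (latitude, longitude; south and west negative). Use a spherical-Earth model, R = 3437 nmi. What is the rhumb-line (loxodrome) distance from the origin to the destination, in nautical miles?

Rhumb course C = atan2(Δλ, Δψ) with Δψ = ln[tan(π/4+φ₂/2)/tan(π/4+φ₁/2)] = -0.3107, Δλ = +1.0142 → C = 107.03°
d = R·|Δφ| / |cos C| = 3437·0.20700 / 0.29289 = 2429 nmi

2429 nmi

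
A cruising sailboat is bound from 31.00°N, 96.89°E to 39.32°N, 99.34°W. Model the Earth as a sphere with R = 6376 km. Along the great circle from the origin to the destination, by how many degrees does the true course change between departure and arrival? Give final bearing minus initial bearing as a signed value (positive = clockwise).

Initial bearing θ₁ = atan2(sin Δλ cos φ₂, cos φ₁ sin φ₂ − sin φ₁ cos φ₂ cos Δλ) = 13.15°
Final bearing θ₂ = (initial bearing from the destination back to the start) + 180° = 165.40°
Δθ = θ₂ − θ₁ = +152.3°

+152.3°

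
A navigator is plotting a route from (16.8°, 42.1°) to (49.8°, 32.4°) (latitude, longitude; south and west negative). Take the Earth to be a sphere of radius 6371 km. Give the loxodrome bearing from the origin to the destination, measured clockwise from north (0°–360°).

346.5°

Δψ = ln[tan(π/4+φ₂/2)/tan(π/4+φ₁/2)] = +0.7078
Δλ = -0.1693 rad (taken the short way round)
course = atan2(Δλ, Δψ) = 346.55°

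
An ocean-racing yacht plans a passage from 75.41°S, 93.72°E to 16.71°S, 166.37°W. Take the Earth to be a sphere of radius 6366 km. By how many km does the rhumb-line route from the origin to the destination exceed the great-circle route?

Great circle: cos σ = sin φ₁ sin φ₂ + cos φ₁ cos φ₂ cos Δλ,  σ = 1.3318 rad → d_gc = 8478.20 km
Rhumb line: Δψ = +1.7597, q = Δφ/Δψ = 0.5822, d_rh = R√(Δφ²+q²Δλ²) = 9181.73 km
Excess = 9181.73 − 8478.20 = 703.53 ≈ 704 km

704 km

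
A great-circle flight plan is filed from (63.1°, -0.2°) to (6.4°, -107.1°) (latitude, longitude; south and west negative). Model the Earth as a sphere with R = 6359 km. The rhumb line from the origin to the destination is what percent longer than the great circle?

7.0%

Great circle: σ = 1.6021 rad → d_gc = Rσ = 10187.7 km
Rhumb: Δφ = -0.9896, Δλ = -1.8658, Δψ = -1.3187, q = Δφ/Δψ = 0.7504 → d_rh = R√(Δφ²+q²Δλ²) = 10902.8 km
Excess = (10902.8 − 10187.7) / 10187.7 = 715.1 / 10187.7 = 7.02% ≈ 7.0%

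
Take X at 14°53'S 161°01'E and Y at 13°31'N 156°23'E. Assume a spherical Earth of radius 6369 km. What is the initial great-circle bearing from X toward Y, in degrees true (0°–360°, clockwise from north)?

N = sin Δλ·cos φ₂ = -0.0785;  D = cos φ₁ sin φ₂ − sin φ₁ cos φ₂ cos Δλ = +0.4748
initial course = atan2(N, D) = 350.61°

350.6°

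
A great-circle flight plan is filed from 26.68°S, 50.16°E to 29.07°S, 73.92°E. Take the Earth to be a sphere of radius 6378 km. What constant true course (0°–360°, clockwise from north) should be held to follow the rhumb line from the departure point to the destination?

Δψ = ln[tan(π/4+φ₂/2)/tan(π/4+φ₁/2)] = -0.0472
Δλ = +0.4147 rad (taken the short way round)
course = atan2(Δλ, Δψ) = 96.49°

96.5°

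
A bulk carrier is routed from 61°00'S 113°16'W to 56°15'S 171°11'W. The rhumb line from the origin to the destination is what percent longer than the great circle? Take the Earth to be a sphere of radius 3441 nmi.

3.3%

Great circle: σ = 0.5150 rad → d_gc = Rσ = 1772.2 nmi
Rhumb: Δφ = +0.0829, Δλ = -1.0108, Δψ = +0.1595, q = Δφ/Δψ = 0.5197 → d_rh = R√(Δφ²+q²Δλ²) = 1830.0 nmi
Excess = (1830.0 − 1772.2) / 1772.2 = 57.8 / 1772.2 = 3.26% ≈ 3.3%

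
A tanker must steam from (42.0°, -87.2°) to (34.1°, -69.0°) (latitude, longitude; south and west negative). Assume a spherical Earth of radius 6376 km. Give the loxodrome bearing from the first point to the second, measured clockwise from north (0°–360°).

Meridional parts: M(φ₁)=+0.8092, M(φ₂)=+0.6338 → ΔM = -0.1754;  Δλ = +0.3176 rad
tan C = Δλ / ΔM = -1.8110 → C = 118.91°

118.9°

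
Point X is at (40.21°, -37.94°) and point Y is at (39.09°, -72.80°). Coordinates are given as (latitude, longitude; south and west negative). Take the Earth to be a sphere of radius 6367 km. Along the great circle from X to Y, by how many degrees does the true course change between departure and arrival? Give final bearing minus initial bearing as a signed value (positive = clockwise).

At departure: θ₁ = atan2(sin Δλ cos φ₂, cos φ₁ sin φ₂ − sin φ₁ cos φ₂ cos Δλ) = 279.01°
At arrival: θ₂ = atan2(sin Δλ cos φ₁, −cos φ₂ sin φ₁ + sin φ₂ cos φ₁ cos Δλ) = 256.36°
Δθ = θ₂ − θ₁ = -22.7°

-22.7°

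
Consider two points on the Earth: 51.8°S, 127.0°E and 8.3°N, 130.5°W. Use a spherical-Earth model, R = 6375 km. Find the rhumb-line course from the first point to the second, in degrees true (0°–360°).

56.0°

Δψ = ln[tan(π/4+φ₂/2)/tan(π/4+φ₁/2)] = +1.2059
Δλ = +1.7890 rad (taken the short way round)
course = atan2(Δλ, Δψ) = 56.02°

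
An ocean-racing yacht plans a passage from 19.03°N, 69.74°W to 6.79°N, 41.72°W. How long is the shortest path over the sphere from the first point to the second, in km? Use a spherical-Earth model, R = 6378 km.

3324 km

cos σ = sin φ₁ sin φ₂ + cos φ₁ cos φ₂ cos Δλ
      = sin(19.03°)sin(6.79°) + cos(19.03°)cos(6.79°)cos(28.02°) = 0.8672
σ = 29.861° → d = Rσ = 6378·0.52117 = 3324 km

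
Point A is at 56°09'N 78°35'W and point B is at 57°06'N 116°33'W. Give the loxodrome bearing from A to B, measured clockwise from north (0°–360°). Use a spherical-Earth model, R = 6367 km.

272.6°

Meridional parts: M(φ₁)=+1.1897, M(φ₂)=+1.2199 → ΔM = +0.0301;  Δλ = -0.6626 rad
tan C = Δλ / ΔM = -21.9839 → C = 272.60°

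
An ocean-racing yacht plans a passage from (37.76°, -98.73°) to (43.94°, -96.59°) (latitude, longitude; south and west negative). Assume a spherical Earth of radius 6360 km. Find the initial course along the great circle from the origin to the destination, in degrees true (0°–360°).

14.0°

θ = atan2( sin Δλ·cos φ₂ ,  cos φ₁ sin φ₂ − sin φ₁ cos φ₂ cos Δλ )
  = atan2(+0.0269, +0.1080) = 13.99°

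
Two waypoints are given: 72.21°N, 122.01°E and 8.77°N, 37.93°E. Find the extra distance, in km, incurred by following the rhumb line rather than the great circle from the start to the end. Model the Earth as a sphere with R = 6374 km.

Great circle: cos σ = sin φ₁ sin φ₂ + cos φ₁ cos φ₂ cos Δλ,  σ = 1.3935 rad → d_gc = 8882.48 km
Rhumb line: Δψ = -1.7010, q = Δφ/Δψ = 0.6509, d_rh = R√(Δφ²+q²Δλ²) = 9320.96 km
Excess = 9320.96 − 8882.48 = 438.48 ≈ 438 km

438 km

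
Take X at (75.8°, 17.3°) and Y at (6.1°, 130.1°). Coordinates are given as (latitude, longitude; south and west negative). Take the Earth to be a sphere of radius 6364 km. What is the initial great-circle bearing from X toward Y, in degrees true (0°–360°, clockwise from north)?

66.4°

θ = atan2( sin Δλ·cos φ₂ ,  cos φ₁ sin φ₂ − sin φ₁ cos φ₂ cos Δλ )
  = atan2(+0.9166, +0.3996) = 66.44°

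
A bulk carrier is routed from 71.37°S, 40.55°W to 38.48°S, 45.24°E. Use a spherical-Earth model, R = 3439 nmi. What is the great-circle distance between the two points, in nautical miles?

3154 nmi

Haversine: a = sin²(Δφ/2)+cos φ₁ cos φ₂ sin²(Δλ/2) = 0.19600;  σ = 2·atan2(√a,√(1−a))
σ = 52.555° → d = Rσ = 3439·0.91726 = 3154 nmi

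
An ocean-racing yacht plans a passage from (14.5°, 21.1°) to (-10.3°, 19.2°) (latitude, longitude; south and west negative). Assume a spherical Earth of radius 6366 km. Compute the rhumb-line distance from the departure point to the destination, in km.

2763 km

Rhumb course C = atan2(Δλ, Δψ) with Δψ = ln[tan(π/4+φ₂/2)/tan(π/4+φ₁/2)] = -0.4366, Δλ = -0.0332 → C = 184.34°
d = R·|Δφ| / |cos C| = 6366·0.43284 / 0.99713 = 2763 km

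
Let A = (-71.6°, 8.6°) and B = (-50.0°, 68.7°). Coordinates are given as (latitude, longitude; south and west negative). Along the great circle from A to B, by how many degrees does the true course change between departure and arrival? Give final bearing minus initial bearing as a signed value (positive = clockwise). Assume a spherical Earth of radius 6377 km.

At departure: θ₁ = atan2(sin Δλ cos φ₂, cos φ₁ sin φ₂ − sin φ₁ cos φ₂ cos Δλ) = 83.63°
At arrival: θ₂ = atan2(sin Δλ cos φ₁, −cos φ₂ sin φ₁ + sin φ₂ cos φ₁ cos Δλ) = 29.21°
Δθ = θ₂ − θ₁ = -54.4°

-54.4°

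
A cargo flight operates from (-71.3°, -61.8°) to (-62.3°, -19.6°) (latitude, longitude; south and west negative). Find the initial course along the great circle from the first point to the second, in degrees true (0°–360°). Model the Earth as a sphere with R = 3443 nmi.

82.3°

N = sin Δλ·cos φ₂ = +0.3122;  D = cos φ₁ sin φ₂ − sin φ₁ cos φ₂ cos Δλ = +0.0423
initial course = atan2(N, D) = 82.28°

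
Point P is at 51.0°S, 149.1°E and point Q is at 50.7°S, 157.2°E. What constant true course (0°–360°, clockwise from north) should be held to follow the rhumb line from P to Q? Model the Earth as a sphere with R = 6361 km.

86.6°

Δψ = ln[tan(π/4+φ₂/2)/tan(π/4+φ₁/2)] = +0.0083
Δλ = +0.1414 rad (taken the short way round)
course = atan2(Δλ, Δψ) = 86.64°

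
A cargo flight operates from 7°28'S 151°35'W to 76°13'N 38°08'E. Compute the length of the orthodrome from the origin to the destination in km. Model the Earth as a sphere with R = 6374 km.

cos σ = sin φ₁ sin φ₂ + cos φ₁ cos φ₂ cos Δλ
      = sin(-7.47°)sin(76.22°) + cos(-7.47°)cos(76.22°)cos(-170.28°) = -0.3590
σ = 111.042° → d = Rσ = 6374·1.93805 = 12353 km

12353 km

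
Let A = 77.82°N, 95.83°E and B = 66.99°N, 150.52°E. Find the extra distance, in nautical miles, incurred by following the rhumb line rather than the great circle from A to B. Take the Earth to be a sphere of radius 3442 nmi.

Great circle: cos σ = sin φ₁ sin φ₂ + cos φ₁ cos φ₂ cos Δλ,  σ = 0.3258 rad → d_gc = 1121.5 nmi
Rhumb line: Δψ = -0.6459, q = Δφ/Δψ = 0.2926, d_rh = R√(Δφ²+q²Δλ²) = 1160.9 nmi
Excess = 1160.9 − 1121.5 = 39.4 ≈ 39 nmi

39 nmi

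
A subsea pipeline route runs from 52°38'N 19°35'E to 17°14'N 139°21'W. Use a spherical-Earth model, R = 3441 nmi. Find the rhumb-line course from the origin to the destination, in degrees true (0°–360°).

254.3°

Meridional parts: M(φ₁)=+1.0842, M(φ₂)=+0.3054 → ΔM = -0.7788;  Δλ = -2.7739 rad
tan C = Δλ / ΔM = +3.5617 → C = 254.32°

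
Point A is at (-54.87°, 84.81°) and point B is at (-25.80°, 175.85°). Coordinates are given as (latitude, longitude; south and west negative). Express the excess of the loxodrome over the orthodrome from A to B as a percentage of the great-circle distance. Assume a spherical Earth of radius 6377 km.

5.5%

Great circle: σ = 1.2169 rad → d_gc = Rσ = 7760.2 km
Rhumb: Δφ = +0.5074, Δλ = +1.5889, Δψ = +0.6840, q = Δφ/Δψ = 0.7418 → d_rh = R√(Δφ²+q²Δλ²) = 8183.4 km
Excess = (8183.4 − 7760.2) / 7760.2 = 423.2 / 7760.2 = 5.453% ≈ 5.5%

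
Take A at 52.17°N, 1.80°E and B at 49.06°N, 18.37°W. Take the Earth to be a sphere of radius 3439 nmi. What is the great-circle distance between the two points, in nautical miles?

Haversine: a = sin²(Δφ/2)+cos φ₁ cos φ₂ sin²(Δλ/2) = 0.01306;  σ = 2·atan2(√a,√(1−a))
σ = 13.124° → d = Rσ = 3439·0.22906 = 788 nmi

788 nmi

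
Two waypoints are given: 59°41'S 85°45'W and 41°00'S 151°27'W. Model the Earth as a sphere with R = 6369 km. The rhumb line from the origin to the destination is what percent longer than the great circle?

3.5%

Great circle: σ = 0.7625 rad → d_gc = Rσ = 4856.3 km
Rhumb: Δφ = +0.3261, Δλ = -1.1467, Δψ = +0.5201, q = Δφ/Δψ = 0.6270 → d_rh = R√(Δφ²+q²Δλ²) = 5027.9 km
Excess = (5027.9 − 4856.3) / 4856.3 = 171.6 / 4856.3 = 3.53% ≈ 3.5%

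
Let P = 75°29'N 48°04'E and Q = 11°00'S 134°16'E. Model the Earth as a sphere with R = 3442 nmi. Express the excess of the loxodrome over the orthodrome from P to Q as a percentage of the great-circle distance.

4.3%

Great circle: σ = 1.7400 rad → d_gc = Rσ = 5989.1 nmi
Rhumb: Δφ = -1.5094, Δλ = +1.5045, Δψ = -2.2539, q = Δφ/Δψ = 0.6697 → d_rh = R√(Δφ²+q²Δλ²) = 6246.5 nmi
Excess = (6246.5 − 5989.1) / 5989.1 = 257.4 / 5989.1 = 4.30% ≈ 4.3%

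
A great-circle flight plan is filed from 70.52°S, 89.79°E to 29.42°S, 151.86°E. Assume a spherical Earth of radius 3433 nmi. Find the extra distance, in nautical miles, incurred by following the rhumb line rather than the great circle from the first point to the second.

101 nmi

Great circle: cos σ = sin φ₁ sin φ₂ + cos φ₁ cos φ₂ cos Δλ,  σ = 0.9284 rad → d_gc = 3187.1 nmi
Rhumb line: Δψ = +1.2246, q = Δφ/Δψ = 0.5857, d_rh = R√(Δφ²+q²Δλ²) = 3287.9 nmi
Excess = 3287.9 − 3187.1 = 100.8 ≈ 101 nmi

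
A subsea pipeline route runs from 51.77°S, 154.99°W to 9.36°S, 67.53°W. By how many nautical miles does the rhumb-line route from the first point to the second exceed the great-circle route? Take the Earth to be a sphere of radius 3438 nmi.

163 nmi

Great circle: cos σ = sin φ₁ sin φ₂ + cos φ₁ cos φ₂ cos Δλ,  σ = 1.4154 rad → d_gc = 4866.0 nmi
Rhumb line: Δψ = +0.8956, q = Δφ/Δψ = 0.8265, d_rh = R√(Δφ²+q²Δλ²) = 5028.9 nmi
Excess = 5028.9 − 4866.0 = 162.9 ≈ 163 nmi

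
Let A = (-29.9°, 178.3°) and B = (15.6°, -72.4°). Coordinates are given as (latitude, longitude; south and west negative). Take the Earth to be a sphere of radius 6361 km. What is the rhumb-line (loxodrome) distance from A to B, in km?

12752 km

Δψ = ln[tan(π/4+φ₂/2)/tan(π/4+φ₁/2)] = +0.8230;  Δφ = +0.7941 rad,  Δλ = +1.9076 rad
q = Δφ/Δψ = 0.9649
d = R·√(Δφ² + q²Δλ²) = 6361·2.00473 = 12752 km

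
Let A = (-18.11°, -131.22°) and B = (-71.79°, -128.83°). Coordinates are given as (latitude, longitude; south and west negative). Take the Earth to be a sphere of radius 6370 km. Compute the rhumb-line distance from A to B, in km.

Rhumb course C = atan2(Δλ, Δψ) with Δψ = ln[tan(π/4+φ₂/2)/tan(π/4+φ₁/2)] = -1.5095, Δλ = +0.0417 → C = 178.42°
d = R·|Δφ| / |cos C| = 6370·0.93689 / 0.99962 = 5970 km

5970 km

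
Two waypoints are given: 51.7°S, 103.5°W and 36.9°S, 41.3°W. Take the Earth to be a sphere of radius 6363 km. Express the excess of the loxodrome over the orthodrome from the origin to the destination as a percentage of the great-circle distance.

2.6%

Great circle: σ = 0.7921 rad → d_gc = Rσ = 5040.2 km
Rhumb: Δφ = +0.2583, Δλ = +1.0856, Δψ = +0.3639, q = Δφ/Δψ = 0.7099 → d_rh = R√(Δφ²+q²Δλ²) = 5171.7 km
Excess = (5171.7 − 5040.2) / 5040.2 = 131.5 / 5040.2 = 2.61% ≈ 2.6%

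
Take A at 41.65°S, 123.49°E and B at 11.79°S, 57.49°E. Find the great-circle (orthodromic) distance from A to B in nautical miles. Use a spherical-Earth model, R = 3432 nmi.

Haversine: a = sin²(Δφ/2)+cos φ₁ cos φ₂ sin²(Δλ/2) = 0.28335;  σ = 2·atan2(√a,√(1−a))
σ = 64.323° → d = Rσ = 3432·1.12265 = 3853 nmi

3853 nmi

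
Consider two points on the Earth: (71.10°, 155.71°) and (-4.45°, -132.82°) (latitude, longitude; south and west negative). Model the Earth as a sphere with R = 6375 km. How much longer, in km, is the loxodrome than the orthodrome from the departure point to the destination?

276 km

Great circle: cos σ = sin φ₁ sin φ₂ + cos φ₁ cos φ₂ cos Δλ,  σ = 1.5416 rad → d_gc = 9827.5 km
Rhumb line: Δψ = -1.8708, q = Δφ/Δψ = 0.7048, d_rh = R√(Δφ²+q²Δλ²) = 10103.2 km
Excess = 10103.2 − 9827.5 = 275.7 ≈ 276 km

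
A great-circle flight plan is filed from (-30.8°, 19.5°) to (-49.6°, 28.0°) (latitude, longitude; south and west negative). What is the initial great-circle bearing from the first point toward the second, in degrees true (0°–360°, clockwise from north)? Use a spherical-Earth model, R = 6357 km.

163.6°

θ = atan2( sin Δλ·cos φ₂ ,  cos φ₁ sin φ₂ − sin φ₁ cos φ₂ cos Δλ )
  = atan2(+0.0958, -0.3259) = 163.62°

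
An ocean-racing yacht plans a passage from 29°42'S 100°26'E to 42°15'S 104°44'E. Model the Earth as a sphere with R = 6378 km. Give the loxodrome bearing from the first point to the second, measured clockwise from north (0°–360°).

Δψ = ln[tan(π/4+φ₂/2)/tan(π/4+φ₁/2)] = -0.2718
Δλ = +0.0750 rad (taken the short way round)
course = atan2(Δλ, Δψ) = 164.56°

164.6°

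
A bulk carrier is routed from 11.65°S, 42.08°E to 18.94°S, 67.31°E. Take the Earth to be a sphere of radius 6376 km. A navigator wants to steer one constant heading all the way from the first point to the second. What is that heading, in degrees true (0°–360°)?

Δψ = ln[tan(π/4+φ₂/2)/tan(π/4+φ₁/2)] = -0.1320
Δλ = +0.4403 rad (taken the short way round)
course = atan2(Δλ, Δψ) = 106.69°

106.7°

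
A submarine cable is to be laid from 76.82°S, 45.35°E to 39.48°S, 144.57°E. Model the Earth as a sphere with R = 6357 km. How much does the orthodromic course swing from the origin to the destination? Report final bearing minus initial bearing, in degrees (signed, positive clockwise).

-93.0°

Initial bearing θ₁ = atan2(sin Δλ cos φ₂, cos φ₁ sin φ₂ − sin φ₁ cos φ₂ cos Δλ) = 109.20°
Final bearing θ₂ = (initial bearing from the destination back to the start) + 180° = 16.20°
Δθ = θ₂ − θ₁ = -93.0°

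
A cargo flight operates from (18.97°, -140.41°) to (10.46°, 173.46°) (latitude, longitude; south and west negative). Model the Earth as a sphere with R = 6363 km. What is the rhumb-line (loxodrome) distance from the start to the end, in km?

5039 km

Rhumb course C = atan2(Δλ, Δψ) with Δψ = ln[tan(π/4+φ₂/2)/tan(π/4+φ₁/2)] = -0.1537, Δλ = -0.8051 → C = 259.19°
d = R·|Δφ| / |cos C| = 6363·0.14853 / 0.18755 = 5039 km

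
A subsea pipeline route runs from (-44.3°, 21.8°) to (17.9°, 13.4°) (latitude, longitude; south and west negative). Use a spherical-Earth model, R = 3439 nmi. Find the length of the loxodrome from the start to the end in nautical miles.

3762 nmi

Rhumb course C = atan2(Δλ, Δψ) with Δψ = ln[tan(π/4+φ₂/2)/tan(π/4+φ₁/2)] = +1.1818, Δλ = -0.1466 → C = 352.93°
d = R·|Δφ| / |cos C| = 3439·1.08559 / 0.99239 = 3762 nmi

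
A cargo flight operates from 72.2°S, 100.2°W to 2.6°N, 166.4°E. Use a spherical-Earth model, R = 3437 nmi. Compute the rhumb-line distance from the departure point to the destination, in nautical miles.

5913 nmi

Δψ = ln[tan(π/4+φ₂/2)/tan(π/4+φ₁/2)] = +1.8995;  Δφ = +1.3055 rad,  Δλ = -1.6301 rad
q = Δφ/Δψ = 0.6873
d = R·√(Δφ² + q²Δλ²) = 3437·1.72035 = 5913 nmi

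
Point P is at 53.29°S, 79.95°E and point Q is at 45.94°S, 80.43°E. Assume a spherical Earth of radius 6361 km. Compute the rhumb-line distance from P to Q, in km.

817 km

Rhumb course C = atan2(Δλ, Δψ) with Δψ = ln[tan(π/4+φ₂/2)/tan(π/4+φ₁/2)] = +0.1985, Δλ = +0.0084 → C = 2.42°
d = R·|Δφ| / |cos C| = 6361·0.12828 / 0.99911 = 817 km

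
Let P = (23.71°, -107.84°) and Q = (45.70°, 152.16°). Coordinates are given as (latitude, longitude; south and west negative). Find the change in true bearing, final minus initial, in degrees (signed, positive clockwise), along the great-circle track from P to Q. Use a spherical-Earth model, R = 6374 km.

-69.3°

At departure: θ₁ = atan2(sin Δλ cos φ₂, cos φ₁ sin φ₂ − sin φ₁ cos φ₂ cos Δλ) = 315.67°
At arrival: θ₂ = atan2(sin Δλ cos φ₁, −cos φ₂ sin φ₁ + sin φ₂ cos φ₁ cos Δλ) = 246.36°
Δθ = θ₂ − θ₁ = -69.3°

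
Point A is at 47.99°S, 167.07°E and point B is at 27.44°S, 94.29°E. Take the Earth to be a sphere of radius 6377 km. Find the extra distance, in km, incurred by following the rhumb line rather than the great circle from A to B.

Great circle: cos σ = sin φ₁ sin φ₂ + cos φ₁ cos φ₂ cos Δλ,  σ = 1.0260 rad → d_gc = 6542.8 km
Rhumb line: Δψ = +0.4589, q = Δφ/Δψ = 0.7817, d_rh = R√(Δφ²+q²Δλ²) = 6732.1 km
Excess = 6732.1 − 6542.8 = 189.3 ≈ 189 km

189 km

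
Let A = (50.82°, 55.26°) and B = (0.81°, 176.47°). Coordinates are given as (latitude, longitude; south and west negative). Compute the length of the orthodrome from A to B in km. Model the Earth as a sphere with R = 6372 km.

12060 km

Haversine: a = sin²(Δφ/2)+cos φ₁ cos φ₂ sin²(Δλ/2) = 0.65819;  σ = 2·atan2(√a,√(1−a))
σ = 108.444° → d = Rσ = 6372·1.89270 = 12060 km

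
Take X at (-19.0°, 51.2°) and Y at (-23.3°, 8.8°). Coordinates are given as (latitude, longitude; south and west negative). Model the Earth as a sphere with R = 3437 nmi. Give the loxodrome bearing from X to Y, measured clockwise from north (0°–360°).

Meridional parts: M(φ₁)=-0.3379, M(φ₂)=-0.4184 → ΔM = -0.0805;  Δλ = -0.7400 rad
tan C = Δλ / ΔM = +9.1934 → C = 263.79°

263.8°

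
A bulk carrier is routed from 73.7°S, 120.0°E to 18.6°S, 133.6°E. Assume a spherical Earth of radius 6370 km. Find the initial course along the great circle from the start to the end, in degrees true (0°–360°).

θ = atan2( sin Δλ·cos φ₂ ,  cos φ₁ sin φ₂ − sin φ₁ cos φ₂ cos Δλ )
  = atan2(+0.2229, +0.7946) = 15.67°

15.7°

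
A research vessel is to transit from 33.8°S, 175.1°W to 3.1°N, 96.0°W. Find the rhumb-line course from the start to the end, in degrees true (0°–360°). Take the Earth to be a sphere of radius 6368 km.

63.7°

Δψ = ln[tan(π/4+φ₂/2)/tan(π/4+φ₁/2)] = +0.6816
Δλ = +1.3806 rad (taken the short way round)
course = atan2(Δλ, Δψ) = 63.72°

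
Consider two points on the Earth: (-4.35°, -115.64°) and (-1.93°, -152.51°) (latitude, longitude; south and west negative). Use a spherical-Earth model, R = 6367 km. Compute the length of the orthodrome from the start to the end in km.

4099 km

Haversine: a = sin²(Δφ/2)+cos φ₁ cos φ₂ sin²(Δλ/2) = 0.10010;  σ = 2·atan2(√a,√(1−a))
σ = 36.889° → d = Rσ = 6367·0.64384 = 4099 km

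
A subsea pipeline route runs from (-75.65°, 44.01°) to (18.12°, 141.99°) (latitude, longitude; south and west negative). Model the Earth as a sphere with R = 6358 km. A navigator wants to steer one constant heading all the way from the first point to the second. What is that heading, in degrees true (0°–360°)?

35.5°

Meridional parts: M(φ₁)=-2.0724, M(φ₂)=+0.3217 → ΔM = +2.3940;  Δλ = +1.7101 rad
tan C = Δλ / ΔM = +0.7143 → C = 35.54°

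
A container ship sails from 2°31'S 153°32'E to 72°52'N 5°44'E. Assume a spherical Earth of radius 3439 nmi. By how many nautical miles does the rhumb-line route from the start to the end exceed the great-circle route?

1118 nmi

Great circle: cos σ = sin φ₁ sin φ₂ + cos φ₁ cos φ₂ cos Δλ,  σ = 1.8661 rad → d_gc = 6417.43 nmi
Rhumb line: Δψ = +1.9368, q = Δφ/Δψ = 0.6793, d_rh = R√(Δφ²+q²Δλ²) = 7535.85 nmi
Excess = 7535.85 − 6417.43 = 1118.42 ≈ 1118 nmi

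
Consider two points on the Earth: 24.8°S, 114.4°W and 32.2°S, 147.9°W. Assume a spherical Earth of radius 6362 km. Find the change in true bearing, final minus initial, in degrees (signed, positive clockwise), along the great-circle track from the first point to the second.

+16.4°

Initial bearing θ₁ = atan2(sin Δλ cos φ₂, cos φ₁ sin φ₂ − sin φ₁ cos φ₂ cos Δλ) = 248.10°
Final bearing θ₂ = (initial bearing from the destination back to the start) + 180° = 264.48°
Δθ = θ₂ − θ₁ = +16.4°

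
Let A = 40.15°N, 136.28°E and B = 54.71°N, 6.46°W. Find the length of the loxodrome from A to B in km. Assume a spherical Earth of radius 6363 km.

Δψ = ln[tan(π/4+φ₂/2)/tan(π/4+φ₁/2)] = +0.3791;  Δφ = +0.2541 rad,  Δλ = -2.4913 rad
q = Δφ/Δψ = 0.6703
d = R·√(Δφ² + q²Δλ²) = 6363·1.68914 = 10748 km

10748 km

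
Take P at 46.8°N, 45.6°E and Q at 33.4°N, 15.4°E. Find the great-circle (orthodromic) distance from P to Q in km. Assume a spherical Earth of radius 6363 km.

Haversine: a = sin²(Δφ/2)+cos φ₁ cos φ₂ sin²(Δλ/2) = 0.05240;  σ = 2·atan2(√a,√(1−a))
σ = 26.465° → d = Rσ = 6363·0.46189 = 2939 km

2939 km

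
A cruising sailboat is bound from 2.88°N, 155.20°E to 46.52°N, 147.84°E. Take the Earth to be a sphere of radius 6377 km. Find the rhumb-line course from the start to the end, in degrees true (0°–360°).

Δψ = ln[tan(π/4+φ₂/2)/tan(π/4+φ₁/2)] = +0.8691
Δλ = -0.1285 rad (taken the short way round)
course = atan2(Δλ, Δψ) = 351.59°

351.6°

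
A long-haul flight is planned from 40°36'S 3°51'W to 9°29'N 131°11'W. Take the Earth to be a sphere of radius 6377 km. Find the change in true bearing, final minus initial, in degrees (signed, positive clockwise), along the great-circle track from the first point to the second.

Initial bearing θ₁ = atan2(sin Δλ cos φ₂, cos φ₁ sin φ₂ − sin φ₁ cos φ₂ cos Δλ) = 251.38°
Final bearing θ₂ = (initial bearing from the destination back to the start) + 180° = 313.15°
Δθ = θ₂ − θ₁ = +61.8°

+61.8°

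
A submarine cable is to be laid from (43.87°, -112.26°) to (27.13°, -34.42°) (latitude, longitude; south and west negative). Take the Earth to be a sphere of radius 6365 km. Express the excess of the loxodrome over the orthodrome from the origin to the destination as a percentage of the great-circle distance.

3.0%

Great circle: σ = 1.1027 rad → d_gc = Rσ = 7018.8 km
Rhumb: Δφ = -0.2922, Δλ = +1.3586, Δψ = -0.3615, q = Δφ/Δψ = 0.8082 → d_rh = R√(Δφ²+q²Δλ²) = 7232.2 km
Excess = (7232.2 − 7018.8) / 7018.8 = 213.4 / 7018.8 = 3.04% ≈ 3.0%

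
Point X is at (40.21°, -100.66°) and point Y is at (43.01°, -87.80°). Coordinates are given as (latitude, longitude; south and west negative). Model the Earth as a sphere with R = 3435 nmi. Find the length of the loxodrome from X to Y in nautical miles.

600 nmi

Rhumb course C = atan2(Δλ, Δψ) with Δψ = ln[tan(π/4+φ₂/2)/tan(π/4+φ₁/2)] = +0.0654, Δλ = +0.2244 → C = 73.76°
d = R·|Δφ| / |cos C| = 3435·0.04887 / 0.27966 = 600 nmi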